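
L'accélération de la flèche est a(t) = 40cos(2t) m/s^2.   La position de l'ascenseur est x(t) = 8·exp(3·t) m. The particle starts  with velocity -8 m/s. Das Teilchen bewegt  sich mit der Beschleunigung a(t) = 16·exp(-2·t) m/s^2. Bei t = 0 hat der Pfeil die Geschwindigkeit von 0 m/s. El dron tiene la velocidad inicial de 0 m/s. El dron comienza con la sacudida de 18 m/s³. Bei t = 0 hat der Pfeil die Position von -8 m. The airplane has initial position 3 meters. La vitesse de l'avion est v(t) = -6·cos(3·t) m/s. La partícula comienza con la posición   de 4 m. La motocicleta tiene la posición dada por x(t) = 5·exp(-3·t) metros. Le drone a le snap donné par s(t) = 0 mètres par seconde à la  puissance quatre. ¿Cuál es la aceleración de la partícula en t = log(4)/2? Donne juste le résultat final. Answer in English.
The acceleration at t = log(4)/2 is a = 4.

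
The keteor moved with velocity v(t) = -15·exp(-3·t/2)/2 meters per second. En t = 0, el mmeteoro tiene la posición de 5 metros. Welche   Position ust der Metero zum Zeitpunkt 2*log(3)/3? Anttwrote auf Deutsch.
Wir müssen unsere Gleichung für die Geschwindigkeit v(t) = -15·exp(-3·t/2)/2 1-mal integrieren. Die Stammfunktion von der Geschwindigkeit, mit x(0) = 5, ergibt die Position: x(t) = 5·exp(-3·t/2). Aus der Gleichung für die Position x(t) = 5·exp(-3·t/2), setzen wir t = 2*log(3)/3 ein und erhalten x = 5/3.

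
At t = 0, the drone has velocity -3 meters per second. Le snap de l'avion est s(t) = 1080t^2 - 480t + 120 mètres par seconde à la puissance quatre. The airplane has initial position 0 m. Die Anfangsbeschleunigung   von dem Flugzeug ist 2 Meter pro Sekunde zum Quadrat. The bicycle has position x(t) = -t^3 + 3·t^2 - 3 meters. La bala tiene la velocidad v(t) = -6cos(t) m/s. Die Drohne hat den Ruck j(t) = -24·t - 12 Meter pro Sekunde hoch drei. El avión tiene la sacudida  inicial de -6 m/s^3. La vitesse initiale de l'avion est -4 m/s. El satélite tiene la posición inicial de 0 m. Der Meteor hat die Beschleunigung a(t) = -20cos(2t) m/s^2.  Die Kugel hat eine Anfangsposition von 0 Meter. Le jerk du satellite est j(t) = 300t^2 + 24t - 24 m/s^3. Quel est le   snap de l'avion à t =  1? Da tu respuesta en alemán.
Mit s(t) = 1080·t^2 - 480·t + 120 und Einsetzen von t = 1, finden wir s = 720.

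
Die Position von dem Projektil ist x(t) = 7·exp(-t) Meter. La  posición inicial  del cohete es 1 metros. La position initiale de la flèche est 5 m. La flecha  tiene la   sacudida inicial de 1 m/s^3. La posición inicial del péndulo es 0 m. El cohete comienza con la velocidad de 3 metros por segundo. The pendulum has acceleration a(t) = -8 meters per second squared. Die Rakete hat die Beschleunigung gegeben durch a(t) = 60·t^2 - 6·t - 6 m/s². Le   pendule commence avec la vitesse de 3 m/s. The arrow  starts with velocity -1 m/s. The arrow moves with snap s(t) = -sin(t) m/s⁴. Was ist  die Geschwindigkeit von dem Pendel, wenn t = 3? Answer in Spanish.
Para resolver esto, necesitamos tomar 1 antiderivada de nuestra ecuación de la aceleración a(t) = -8. La integral de la aceleración es la velocidad. Usando v(0) = 3, obtenemos v(t) = 3 - 8·t. Tenemos la velocidad v(t) = 3 - 8·t. Sustituyendo t = 3: v(3) = -21.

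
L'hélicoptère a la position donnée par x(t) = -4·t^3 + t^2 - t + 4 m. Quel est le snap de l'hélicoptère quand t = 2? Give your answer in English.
To solve this, we need to take 4 derivatives of our position equation x(t) = -4·t^3 + t^2 - t + 4. The derivative of position gives velocity: v(t) = -12·t^2 + 2·t - 1. The derivative of velocity gives acceleration: a(t) = 2 - 24·t. The derivative of acceleration gives jerk: j(t) = -24. Taking d/dt of j(t), we find s(t) = 0. From the given snap equation s(t) = 0, we substitute t = 2 to get s = 0.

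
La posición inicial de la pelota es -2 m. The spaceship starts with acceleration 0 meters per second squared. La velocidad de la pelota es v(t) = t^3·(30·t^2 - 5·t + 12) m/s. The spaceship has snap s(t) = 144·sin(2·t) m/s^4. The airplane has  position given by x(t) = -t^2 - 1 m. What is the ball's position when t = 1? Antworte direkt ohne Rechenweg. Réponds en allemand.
Die Position bei t = 1 ist x = 5.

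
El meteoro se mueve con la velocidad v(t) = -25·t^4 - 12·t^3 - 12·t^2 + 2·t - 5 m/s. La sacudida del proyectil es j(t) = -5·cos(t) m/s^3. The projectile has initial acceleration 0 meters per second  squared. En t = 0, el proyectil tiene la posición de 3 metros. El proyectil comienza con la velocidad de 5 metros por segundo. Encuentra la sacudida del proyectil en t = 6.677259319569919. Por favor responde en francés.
Nous avons le jerk j(t) = -5·cos(t). En substituant t = 6.677259319569919: j(6.677259319569919) = -4.61676248107023.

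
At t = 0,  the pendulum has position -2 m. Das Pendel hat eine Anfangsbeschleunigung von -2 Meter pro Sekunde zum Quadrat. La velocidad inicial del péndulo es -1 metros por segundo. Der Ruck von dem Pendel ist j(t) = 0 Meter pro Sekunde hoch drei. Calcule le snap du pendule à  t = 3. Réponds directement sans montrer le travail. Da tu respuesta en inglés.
At t = 3, s = 0.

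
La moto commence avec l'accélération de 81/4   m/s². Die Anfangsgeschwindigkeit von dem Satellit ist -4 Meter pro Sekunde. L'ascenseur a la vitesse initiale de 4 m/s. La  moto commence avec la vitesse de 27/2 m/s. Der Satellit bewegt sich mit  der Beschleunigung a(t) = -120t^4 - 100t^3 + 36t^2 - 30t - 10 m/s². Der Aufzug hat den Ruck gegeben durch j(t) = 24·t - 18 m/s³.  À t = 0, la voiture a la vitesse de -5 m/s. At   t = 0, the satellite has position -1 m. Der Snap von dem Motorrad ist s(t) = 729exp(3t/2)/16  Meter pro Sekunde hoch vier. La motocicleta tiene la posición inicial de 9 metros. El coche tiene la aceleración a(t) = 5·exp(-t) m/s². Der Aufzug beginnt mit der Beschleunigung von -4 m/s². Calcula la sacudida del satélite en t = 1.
Para resolver esto, necesitamos tomar 1 derivada de nuestra ecuación de la aceleración a(t) = -120·t^4 - 100·t^3 + 36·t^2 - 30·t - 10. Tomando d/dt de a(t), encontramos j(t) = -480·t^3 - 300·t^2 + 72·t - 30. Usando j(t) = -480·t^3 - 300·t^2 + 72·t - 30 y sustituyendo t = 1, encontramos j = -738.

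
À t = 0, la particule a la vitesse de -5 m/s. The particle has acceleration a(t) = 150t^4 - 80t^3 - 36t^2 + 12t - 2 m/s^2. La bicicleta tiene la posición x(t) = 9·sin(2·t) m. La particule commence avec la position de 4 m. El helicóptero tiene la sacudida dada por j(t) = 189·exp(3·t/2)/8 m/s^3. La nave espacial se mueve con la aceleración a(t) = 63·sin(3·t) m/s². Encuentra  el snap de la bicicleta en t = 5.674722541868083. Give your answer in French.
Nous devons dériver notre équation de la position x(t) = 9·sin(2·t) 4 fois. La dérivée de la position donne la vitesse: v(t) = 18·cos(2·t). En prenant d/dt de v(t), nous trouvons a(t) = -36·sin(2·t). En prenant d/dt de a(t), nous trouvons j(t) = -72·cos(2·t). En prenant d/dt de j(t), nous trouvons s(t) = 144·sin(2·t). Nous avons le snap s(t) = 144·sin(2·t). En substituant t = 5.674722541868083: s(5.674722541868083) = -135.077528348628.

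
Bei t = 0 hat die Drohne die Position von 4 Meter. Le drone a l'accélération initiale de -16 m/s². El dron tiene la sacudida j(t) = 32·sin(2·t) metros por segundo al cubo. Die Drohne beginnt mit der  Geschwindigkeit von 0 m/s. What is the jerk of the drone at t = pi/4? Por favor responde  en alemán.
Aus der Gleichung für den Ruck j(t) = 32·sin(2·t), setzen wir t = pi/4 ein und erhalten j = 32.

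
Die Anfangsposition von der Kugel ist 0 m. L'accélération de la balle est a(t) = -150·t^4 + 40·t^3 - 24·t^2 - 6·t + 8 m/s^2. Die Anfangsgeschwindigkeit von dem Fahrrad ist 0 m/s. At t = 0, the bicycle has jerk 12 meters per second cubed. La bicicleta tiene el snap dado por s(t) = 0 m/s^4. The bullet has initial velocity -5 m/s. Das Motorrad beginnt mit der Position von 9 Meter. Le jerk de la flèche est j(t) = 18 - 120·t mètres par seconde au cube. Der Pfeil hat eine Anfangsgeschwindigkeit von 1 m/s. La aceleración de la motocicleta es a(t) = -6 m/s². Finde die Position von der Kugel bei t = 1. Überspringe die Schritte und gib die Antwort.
Bei t = 1, x = -7.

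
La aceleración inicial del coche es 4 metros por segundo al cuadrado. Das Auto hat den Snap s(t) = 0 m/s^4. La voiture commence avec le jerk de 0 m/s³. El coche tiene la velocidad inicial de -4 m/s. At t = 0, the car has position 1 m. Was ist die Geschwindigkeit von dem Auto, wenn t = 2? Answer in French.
Nous devons intégrer notre équation du snap s(t) = 0 3 fois. En intégrant le snap et en utilisant la condition initiale j(0) = 0, nous obtenons j(t) = 0. En prenant ∫j(t)dt et en appliquant a(0) = 4, nous trouvons a(t) = 4. L'intégrale de l'accélération est la vitesse. En utilisant v(0) = -4, nous obtenons v(t) = 4·t - 4. De l'équation de la vitesse v(t) = 4·t - 4, nous substituons t = 2 pour obtenir v = 4.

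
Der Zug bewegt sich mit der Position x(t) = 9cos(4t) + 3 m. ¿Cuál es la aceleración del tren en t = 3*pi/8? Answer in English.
To solve this, we need to take 2 derivatives of our position equation x(t) = 9·cos(4·t) + 3. The derivative of position gives velocity: v(t) = -36·sin(4·t). The derivative of velocity gives acceleration: a(t) = -144·cos(4·t). We have acceleration a(t) = -144·cos(4·t). Substituting t = 3*pi/8: a(3*pi/8) = 0.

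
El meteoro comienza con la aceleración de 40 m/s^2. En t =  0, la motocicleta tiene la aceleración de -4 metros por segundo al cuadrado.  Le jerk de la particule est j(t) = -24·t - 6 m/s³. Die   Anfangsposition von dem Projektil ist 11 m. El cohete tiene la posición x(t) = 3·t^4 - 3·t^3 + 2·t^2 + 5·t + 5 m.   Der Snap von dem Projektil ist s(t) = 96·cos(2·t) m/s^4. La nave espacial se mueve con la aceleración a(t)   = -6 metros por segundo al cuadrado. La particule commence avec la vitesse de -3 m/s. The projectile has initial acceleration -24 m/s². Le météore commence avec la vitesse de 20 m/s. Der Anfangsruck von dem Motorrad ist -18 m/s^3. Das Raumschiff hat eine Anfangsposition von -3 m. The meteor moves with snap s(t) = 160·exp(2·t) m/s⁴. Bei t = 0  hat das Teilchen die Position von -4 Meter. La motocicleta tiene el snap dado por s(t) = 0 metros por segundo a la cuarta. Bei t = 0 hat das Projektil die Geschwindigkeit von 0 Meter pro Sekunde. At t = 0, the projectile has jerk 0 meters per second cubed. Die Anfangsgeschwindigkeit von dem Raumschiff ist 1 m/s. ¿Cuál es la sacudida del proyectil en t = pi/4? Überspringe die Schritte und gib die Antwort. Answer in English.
At t = pi/4, j = 48.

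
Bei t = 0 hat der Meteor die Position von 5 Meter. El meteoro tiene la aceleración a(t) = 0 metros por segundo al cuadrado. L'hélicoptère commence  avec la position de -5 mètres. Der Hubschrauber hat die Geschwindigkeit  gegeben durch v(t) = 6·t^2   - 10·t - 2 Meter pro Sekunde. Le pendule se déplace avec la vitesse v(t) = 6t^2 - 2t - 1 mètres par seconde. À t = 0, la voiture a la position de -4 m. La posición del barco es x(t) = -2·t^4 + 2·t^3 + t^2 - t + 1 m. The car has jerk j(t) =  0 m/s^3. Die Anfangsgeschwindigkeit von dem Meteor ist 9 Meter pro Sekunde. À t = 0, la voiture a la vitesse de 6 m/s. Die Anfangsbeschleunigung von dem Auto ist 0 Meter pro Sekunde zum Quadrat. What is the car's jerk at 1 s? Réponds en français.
De l'équation du jerk j(t) = 0, nous substituons t = 1 pour obtenir j = 0.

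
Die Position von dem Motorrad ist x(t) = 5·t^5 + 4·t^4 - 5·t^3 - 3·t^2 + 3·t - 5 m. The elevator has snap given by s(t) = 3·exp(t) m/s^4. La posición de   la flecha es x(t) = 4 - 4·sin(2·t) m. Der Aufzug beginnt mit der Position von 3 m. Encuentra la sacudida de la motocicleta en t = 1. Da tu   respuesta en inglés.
We must differentiate our position equation x(t) = 5·t^5 + 4·t^4 - 5·t^3 - 3·t^2 + 3·t - 5 3 times. Taking d/dt of x(t), we find v(t) = 25·t^4 + 16·t^3 - 15·t^2 - 6·t + 3. Differentiating velocity, we get acceleration: a(t) = 100·t^3 + 48·t^2 - 30·t - 6. Taking d/dt of a(t), we find j(t) = 300·t^2 + 96·t - 30. We have jerk j(t) = 300·t^2 + 96·t - 30. Substituting t = 1: j(1) = 366.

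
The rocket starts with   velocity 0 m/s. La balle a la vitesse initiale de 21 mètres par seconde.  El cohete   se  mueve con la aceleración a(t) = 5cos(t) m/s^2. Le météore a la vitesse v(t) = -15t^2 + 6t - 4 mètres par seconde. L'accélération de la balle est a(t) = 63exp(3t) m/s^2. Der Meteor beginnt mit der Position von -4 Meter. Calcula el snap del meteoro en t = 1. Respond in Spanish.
Debemos derivar nuestra ecuación de la velocidad v(t) = -15·t^2 + 6·t - 4 3 veces. Derivando la velocidad, obtenemos la aceleración: a(t) = 6 - 30·t. La derivada de la aceleración da la sacudida: j(t) = -30. Derivando la sacudida, obtenemos el snap: s(t) = 0. De la ecuación del snap s(t) = 0, sustituimos t = 1 para obtener s = 0.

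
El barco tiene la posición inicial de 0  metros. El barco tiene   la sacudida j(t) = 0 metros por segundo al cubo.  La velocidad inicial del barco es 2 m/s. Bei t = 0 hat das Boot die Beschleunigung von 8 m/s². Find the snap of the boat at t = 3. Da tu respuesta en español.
Debemos derivar nuestra ecuación de la sacudida j(t) = 0 1 vez. Tomando d/dt de j(t), encontramos s(t) = 0. Usando s(t) = 0 y sustituyendo t = 3, encontramos s = 0.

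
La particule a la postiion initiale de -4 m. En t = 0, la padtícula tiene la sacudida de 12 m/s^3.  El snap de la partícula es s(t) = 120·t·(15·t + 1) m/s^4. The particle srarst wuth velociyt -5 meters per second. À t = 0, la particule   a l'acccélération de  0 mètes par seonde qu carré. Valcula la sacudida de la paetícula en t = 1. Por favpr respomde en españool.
Para resolver esto, necesitamos tomar 1 integral de nuestra ecuación del snap s(t) = 120·t·(15·t + 1). La antiderivada del snap es la sacudida. Usando j(0) = 12, obtenemos j(t) = 600·t^3 + 60·t^2 + 12. Usando j(t) = 600·t^3 + 60·t^2 + 12 y sustituyendo t = 1, encontramos j = 672.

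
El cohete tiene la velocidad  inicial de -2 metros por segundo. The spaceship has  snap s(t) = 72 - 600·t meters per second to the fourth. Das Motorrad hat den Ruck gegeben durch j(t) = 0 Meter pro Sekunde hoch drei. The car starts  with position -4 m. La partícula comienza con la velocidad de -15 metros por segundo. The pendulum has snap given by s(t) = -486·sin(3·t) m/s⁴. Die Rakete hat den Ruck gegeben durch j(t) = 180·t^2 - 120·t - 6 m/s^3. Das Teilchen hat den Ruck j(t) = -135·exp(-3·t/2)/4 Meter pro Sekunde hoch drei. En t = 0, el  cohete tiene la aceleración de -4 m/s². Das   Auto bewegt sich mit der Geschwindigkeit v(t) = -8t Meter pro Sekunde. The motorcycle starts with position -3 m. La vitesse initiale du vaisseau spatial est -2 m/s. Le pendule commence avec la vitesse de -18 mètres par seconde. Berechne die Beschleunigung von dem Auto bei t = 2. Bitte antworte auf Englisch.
Starting from velocity v(t) = -8·t, we take 1 derivative. Taking d/dt of v(t), we find a(t) = -8. We have acceleration a(t) = -8. Substituting t = 2: a(2) = -8.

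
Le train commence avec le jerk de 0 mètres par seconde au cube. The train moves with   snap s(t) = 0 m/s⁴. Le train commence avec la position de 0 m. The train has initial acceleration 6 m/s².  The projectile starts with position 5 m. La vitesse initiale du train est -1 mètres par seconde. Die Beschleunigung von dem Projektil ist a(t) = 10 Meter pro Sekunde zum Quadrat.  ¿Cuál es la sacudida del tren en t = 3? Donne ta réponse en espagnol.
Debemos encontrar la antiderivada de nuestra ecuación del snap s(t) = 0 1 vez. La antiderivada del snap, con j(0) = 0, da la sacudida: j(t) = 0. Usando j(t) = 0 y sustituyendo t = 3, encontramos j = 0.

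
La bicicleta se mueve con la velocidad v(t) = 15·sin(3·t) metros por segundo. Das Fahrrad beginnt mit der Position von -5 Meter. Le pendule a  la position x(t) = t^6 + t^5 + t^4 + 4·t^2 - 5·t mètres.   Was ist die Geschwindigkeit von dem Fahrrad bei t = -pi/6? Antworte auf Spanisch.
Usando v(t) = 15·sin(3·t) y sustituyendo t = -pi/6, encontramos v = -15.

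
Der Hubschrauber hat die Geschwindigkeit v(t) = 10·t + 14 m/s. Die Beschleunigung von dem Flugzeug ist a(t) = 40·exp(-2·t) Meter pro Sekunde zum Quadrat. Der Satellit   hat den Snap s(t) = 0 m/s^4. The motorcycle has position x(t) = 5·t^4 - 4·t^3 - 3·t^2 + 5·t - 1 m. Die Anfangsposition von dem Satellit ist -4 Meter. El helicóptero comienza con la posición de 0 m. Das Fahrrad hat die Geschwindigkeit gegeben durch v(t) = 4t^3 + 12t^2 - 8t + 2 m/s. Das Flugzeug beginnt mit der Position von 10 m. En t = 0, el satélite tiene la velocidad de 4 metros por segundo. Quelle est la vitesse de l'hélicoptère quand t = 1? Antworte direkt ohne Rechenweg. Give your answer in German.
Die Antwort ist 24.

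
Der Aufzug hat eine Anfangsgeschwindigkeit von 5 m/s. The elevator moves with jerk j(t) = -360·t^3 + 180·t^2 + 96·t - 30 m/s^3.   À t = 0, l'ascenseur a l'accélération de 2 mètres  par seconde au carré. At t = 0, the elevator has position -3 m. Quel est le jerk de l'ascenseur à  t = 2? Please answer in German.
Wir haben den Ruck j(t) = -360·t^3 + 180·t^2 + 96·t - 30. Durch Einsetzen von t = 2: j(2) = -1998.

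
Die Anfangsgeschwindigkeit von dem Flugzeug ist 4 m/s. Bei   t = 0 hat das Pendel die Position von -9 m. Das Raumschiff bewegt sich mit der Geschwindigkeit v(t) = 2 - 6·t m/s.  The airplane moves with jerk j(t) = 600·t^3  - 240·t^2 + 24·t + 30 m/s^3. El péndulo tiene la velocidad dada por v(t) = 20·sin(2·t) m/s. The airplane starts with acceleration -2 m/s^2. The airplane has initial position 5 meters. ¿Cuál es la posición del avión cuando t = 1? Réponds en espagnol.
Debemos encontrar la antiderivada de nuestra ecuación de la sacudida j(t) = 600·t^3 - 240·t^2 + 24·t + 30 3 veces. La antiderivada de la sacudida es la aceleración. Usando a(0) = -2, obtenemos a(t) = 150·t^4 - 80·t^3 + 12·t^2 + 30·t - 2. La integral de la aceleración es la velocidad. Usando v(0) = 4, obtenemos v(t) = 30·t^5 - 20·t^4 + 4·t^3 + 15·t^2 - 2·t + 4. La antiderivada de la velocidad es la posición. Usando x(0) = 5, obtenemos x(t) = 5·t^6 - 4·t^5 + t^4 + 5·t^3 - t^2 + 4·t + 5. Tenemos la posición x(t) = 5·t^6 - 4·t^5 + t^4 + 5·t^3 - t^2 + 4·t + 5. Sustituyendo t = 1: x(1) = 15.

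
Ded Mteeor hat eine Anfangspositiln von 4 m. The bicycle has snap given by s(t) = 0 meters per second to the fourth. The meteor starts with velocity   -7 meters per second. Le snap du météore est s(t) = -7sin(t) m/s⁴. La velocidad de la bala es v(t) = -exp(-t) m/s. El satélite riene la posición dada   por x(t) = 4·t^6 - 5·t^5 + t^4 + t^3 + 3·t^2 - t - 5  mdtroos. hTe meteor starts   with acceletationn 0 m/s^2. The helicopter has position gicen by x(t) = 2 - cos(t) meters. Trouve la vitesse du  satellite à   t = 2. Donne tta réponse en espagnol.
Debemos derivar nuestra ecuación de la posición x(t) = 4·t^6 - 5·t^5 + t^4 + t^3 + 3·t^2 - t - 5 1 vez. La derivada de la posición da la velocidad: v(t) = 24·t^5 - 25·t^4 + 4·t^3 + 3·t^2 + 6·t - 1. Usando v(t) = 24·t^5 - 25·t^4 + 4·t^3 + 3·t^2 + 6·t - 1 y sustituyendo t = 2, encontramos v = 423.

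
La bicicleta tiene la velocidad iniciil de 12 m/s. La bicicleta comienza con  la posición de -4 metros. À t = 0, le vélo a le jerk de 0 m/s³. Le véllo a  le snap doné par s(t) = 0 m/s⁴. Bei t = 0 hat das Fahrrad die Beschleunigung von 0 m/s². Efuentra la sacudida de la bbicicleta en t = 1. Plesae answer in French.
En partant du snap s(t) = 0, nous prenons 1 primitive. La primitive du snap est le jerk. En utilisant j(0) = 0, nous obtenons j(t) = 0. De l'équation du jerk j(t) = 0, nous substituons t = 1 pour obtenir j = 0.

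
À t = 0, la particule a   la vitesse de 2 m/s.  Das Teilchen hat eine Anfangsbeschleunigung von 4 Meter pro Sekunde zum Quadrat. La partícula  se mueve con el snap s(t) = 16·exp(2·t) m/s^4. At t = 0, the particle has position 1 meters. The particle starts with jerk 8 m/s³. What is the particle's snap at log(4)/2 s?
From the given snap equation s(t) = 16·exp(2·t), we substitute t = log(4)/2 to get s = 64.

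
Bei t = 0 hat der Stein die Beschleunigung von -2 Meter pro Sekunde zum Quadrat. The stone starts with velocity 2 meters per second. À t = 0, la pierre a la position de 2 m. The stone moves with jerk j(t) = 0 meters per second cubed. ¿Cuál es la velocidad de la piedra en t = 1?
Para resolver esto, necesitamos tomar 2 antiderivadas de nuestra ecuación de la sacudida j(t) = 0. La integral de la sacudida, con a(0) = -2, da la aceleración: a(t) = -2. La antiderivada de la aceleración es la velocidad. Usando v(0) = 2, obtenemos v(t) = 2 - 2·t. Usando v(t) = 2 - 2·t y sustituyendo t = 1, encontramos v = 0.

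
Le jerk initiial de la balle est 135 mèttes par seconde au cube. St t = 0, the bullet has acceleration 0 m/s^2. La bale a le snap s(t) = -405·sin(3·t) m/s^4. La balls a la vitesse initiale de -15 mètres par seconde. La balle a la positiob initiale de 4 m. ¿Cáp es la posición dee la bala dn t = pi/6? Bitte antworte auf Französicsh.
Pour résoudre ceci, nous devons prendre 4 intégrales de notre équation du snap s(t) = -405·sin(3·t). L'intégrale du snap est le jerk. En utilisant j(0) = 135, nous obtenons j(t) = 135·cos(3·t). En intégrant le jerk et en utilisant la condition initiale a(0) = 0, nous obtenons a(t) = 45·sin(3·t). L'intégrale de l'accélération, avec v(0) = -15, donne la vitesse: v(t) = -15·cos(3·t). En prenant ∫v(t)dt et en appliquant x(0) = 4, nous trouvons x(t) = 4 - 5·sin(3·t). Nous avons la position x(t) = 4 - 5·sin(3·t). En substituant t = pi/6: x(pi/6) = -1.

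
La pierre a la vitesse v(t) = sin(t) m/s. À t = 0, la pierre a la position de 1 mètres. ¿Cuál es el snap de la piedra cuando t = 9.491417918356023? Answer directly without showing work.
El snap en t = 9.491417918356023 es s = 0.997780379631888.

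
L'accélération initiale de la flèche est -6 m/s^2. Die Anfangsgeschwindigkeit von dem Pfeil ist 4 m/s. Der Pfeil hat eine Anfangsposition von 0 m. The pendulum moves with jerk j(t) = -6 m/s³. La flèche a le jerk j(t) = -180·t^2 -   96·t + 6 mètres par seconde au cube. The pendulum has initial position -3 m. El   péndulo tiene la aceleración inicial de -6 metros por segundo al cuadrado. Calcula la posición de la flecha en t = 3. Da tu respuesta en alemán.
Wir müssen unsere Gleichung für den Ruck j(t) = -180·t^2 - 96·t + 6 3-mal integrieren. Die Stammfunktion von dem Ruck, mit a(0) = -6, ergibt die Beschleunigung: a(t) = -60·t^3 - 48·t^2 + 6·t - 6. Das Integral von der Beschleunigung, mit v(0) = 4, ergibt die Geschwindigkeit: v(t) = -15·t^4 - 16·t^3 + 3·t^2 - 6·t + 4. Durch Integration von der Geschwindigkeit und Verwendung der Anfangsbedingung x(0) = 0, erhalten wir x(t) = -3·t^5 - 4·t^4 + t^3 - 3·t^2 + 4·t. Aus der Gleichung für die Position x(t) = -3·t^5 - 4·t^4 + t^3 - 3·t^2 + 4·t, setzen wir t = 3 ein und erhalten x = -1041.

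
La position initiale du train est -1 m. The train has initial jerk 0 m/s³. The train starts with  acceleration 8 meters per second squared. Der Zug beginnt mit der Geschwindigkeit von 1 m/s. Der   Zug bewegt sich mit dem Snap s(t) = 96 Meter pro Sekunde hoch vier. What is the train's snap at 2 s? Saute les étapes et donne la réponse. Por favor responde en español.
En t = 2, s = 96.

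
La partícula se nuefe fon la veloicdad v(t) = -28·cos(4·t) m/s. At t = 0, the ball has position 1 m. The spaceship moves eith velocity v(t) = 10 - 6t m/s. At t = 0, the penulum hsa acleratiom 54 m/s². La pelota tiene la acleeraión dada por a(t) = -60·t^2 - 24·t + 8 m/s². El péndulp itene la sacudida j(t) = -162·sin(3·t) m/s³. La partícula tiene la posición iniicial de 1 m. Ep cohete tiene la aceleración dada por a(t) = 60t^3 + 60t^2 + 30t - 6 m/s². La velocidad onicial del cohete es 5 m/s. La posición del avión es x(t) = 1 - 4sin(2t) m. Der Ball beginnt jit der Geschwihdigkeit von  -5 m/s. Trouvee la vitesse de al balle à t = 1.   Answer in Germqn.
Ausgehend von der Beschleunigung a(t) = -60·t^2 - 24·t + 8, nehmen wir 1 Stammfunktion. Die Stammfunktion von der Beschleunigung ist die Geschwindigkeit. Mit v(0) = -5 erhalten wir v(t) = -20·t^3 - 12·t^2 + 8·t - 5. Mit v(t) = -20·t^3 - 12·t^2 + 8·t - 5 und Einsetzen von t = 1, finden wir v = -29.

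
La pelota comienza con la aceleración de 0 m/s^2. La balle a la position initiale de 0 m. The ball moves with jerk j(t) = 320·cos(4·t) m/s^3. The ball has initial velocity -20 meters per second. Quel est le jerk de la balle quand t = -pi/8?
En utilisant j(t) = 320·cos(4·t) et en substituant t = -pi/8, nous trouvons j = 0.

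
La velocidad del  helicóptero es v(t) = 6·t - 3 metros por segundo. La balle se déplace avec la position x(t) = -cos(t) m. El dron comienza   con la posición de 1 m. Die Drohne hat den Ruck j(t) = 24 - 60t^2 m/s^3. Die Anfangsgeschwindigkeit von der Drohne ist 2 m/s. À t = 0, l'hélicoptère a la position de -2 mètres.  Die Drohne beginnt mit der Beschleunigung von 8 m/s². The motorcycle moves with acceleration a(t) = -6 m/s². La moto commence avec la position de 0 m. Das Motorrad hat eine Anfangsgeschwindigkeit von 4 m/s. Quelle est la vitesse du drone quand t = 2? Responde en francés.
Nous devons trouver la primitive de notre équation du jerk j(t) = 24 - 60·t^2 2 fois. La primitive du jerk est l'accélération. En utilisant a(0) = 8, nous obtenons a(t) = -20·t^3 + 24·t + 8. En prenant ∫a(t)dt et en appliquant v(0) = 2, nous trouvons v(t) = -5·t^4 + 12·t^2 + 8·t + 2. En utilisant v(t) = -5·t^4 + 12·t^2 + 8·t + 2 et en substituant t = 2, nous trouvons v = -14.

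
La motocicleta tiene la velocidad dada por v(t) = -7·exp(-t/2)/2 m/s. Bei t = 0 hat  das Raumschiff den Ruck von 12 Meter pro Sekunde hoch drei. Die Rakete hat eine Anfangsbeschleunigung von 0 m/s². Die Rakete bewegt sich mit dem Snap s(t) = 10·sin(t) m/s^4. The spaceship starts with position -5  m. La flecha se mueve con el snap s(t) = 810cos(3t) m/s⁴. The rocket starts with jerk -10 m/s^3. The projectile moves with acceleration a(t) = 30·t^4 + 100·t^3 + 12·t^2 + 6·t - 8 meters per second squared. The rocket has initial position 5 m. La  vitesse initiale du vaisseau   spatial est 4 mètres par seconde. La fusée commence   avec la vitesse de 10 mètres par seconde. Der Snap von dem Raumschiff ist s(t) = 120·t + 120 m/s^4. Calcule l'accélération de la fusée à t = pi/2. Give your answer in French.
Nous devons intégrer notre équation du snap s(t) = 10·sin(t) 2 fois. La primitive du snap, avec j(0) = -10, donne le jerk: j(t) = -10·cos(t). En prenant ∫j(t)dt et en appliquant a(0) = 0, nous trouvons a(t) = -10·sin(t). De l'équation de l'accélération a(t) = -10·sin(t), nous substituons t = pi/2 pour obtenir a = -10.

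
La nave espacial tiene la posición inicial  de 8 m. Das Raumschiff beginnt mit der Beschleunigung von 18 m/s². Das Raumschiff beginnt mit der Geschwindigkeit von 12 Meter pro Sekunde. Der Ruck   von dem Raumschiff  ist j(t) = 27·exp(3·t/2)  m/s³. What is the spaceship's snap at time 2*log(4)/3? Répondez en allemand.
Ausgehend von dem Ruck j(t) = 27·exp(3·t/2), nehmen wir 1 Ableitung. Mit d/dt von j(t) finden wir s(t) = 81·exp(3·t/2)/2. Aus der Gleichung für den Snap s(t) = 81·exp(3·t/2)/2, setzen wir t = 2*log(4)/3 ein und erhalten s = 162.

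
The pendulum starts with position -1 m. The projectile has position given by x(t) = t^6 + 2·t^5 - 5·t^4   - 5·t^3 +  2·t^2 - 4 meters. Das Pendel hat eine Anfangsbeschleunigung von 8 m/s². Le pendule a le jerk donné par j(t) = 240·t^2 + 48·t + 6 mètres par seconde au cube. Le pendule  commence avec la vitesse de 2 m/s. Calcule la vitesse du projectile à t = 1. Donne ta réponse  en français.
Pour résoudre ceci, nous devons prendre 1 dérivée de notre équation de la position x(t) = t^6 + 2·t^5 - 5·t^4 - 5·t^3 + 2·t^2 - 4. En prenant d/dt de x(t), nous trouvons v(t) = 6·t^5 + 10·t^4 - 20·t^3 - 15·t^2 + 4·t. Nous avons la vitesse v(t) = 6·t^5 + 10·t^4 - 20·t^3 - 15·t^2 + 4·t. En substituant t = 1: v(1) = -15.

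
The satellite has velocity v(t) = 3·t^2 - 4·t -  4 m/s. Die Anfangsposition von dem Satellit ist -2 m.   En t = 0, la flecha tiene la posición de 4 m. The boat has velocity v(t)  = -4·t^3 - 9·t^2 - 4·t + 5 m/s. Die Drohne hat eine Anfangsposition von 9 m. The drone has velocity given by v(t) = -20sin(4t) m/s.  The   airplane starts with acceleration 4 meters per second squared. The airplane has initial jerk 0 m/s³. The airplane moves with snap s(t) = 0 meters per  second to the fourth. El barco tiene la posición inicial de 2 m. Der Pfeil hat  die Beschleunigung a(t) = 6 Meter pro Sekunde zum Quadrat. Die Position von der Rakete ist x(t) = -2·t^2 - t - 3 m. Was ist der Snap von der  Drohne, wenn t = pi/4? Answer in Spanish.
Partiendo de la velocidad v(t) = -20·sin(4·t), tomamos 3 derivadas. Derivando la velocidad, obtenemos la aceleración: a(t) = -80·cos(4·t). La derivada de la aceleración da la sacudida: j(t) = 320·sin(4·t). La derivada de la sacudida da el snap: s(t) = 1280·cos(4·t). Tenemos el snap s(t) = 1280·cos(4·t). Sustituyendo t = pi/4: s(pi/4) = -1280.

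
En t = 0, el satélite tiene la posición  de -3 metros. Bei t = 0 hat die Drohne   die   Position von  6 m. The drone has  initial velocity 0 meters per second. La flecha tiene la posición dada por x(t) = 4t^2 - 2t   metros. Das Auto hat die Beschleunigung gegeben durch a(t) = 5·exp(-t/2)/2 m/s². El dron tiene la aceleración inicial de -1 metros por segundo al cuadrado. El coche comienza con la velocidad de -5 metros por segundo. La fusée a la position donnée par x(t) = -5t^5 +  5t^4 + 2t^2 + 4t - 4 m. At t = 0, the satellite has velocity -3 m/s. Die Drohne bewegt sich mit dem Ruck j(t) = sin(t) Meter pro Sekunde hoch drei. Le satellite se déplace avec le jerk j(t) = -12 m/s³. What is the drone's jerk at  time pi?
We have jerk j(t) = sin(t). Substituting t = pi: j(pi) = 0.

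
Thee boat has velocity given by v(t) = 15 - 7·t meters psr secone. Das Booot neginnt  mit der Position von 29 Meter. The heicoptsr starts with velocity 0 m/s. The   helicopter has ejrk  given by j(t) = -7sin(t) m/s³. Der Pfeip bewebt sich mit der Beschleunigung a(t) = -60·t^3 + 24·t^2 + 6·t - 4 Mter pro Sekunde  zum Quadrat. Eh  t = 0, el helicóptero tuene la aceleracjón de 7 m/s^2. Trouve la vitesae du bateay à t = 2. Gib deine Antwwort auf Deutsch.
Mit v(t) = 15 - 7·t und Einsetzen von t = 2, finden wir v = 1.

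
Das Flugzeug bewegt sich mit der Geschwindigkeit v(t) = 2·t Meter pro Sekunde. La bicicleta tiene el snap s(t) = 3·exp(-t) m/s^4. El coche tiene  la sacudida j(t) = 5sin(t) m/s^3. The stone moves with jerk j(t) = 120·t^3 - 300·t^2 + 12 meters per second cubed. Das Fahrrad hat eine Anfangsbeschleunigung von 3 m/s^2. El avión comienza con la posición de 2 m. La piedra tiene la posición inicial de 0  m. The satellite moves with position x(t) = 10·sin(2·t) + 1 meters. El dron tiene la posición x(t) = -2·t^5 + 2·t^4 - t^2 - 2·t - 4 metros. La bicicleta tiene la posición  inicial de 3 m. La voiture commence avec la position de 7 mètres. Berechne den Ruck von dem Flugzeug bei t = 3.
Ausgehend von der Geschwindigkeit v(t) = 2·t, nehmen wir 2 Ableitungen. Die Ableitung von der Geschwindigkeit ergibt die Beschleunigung: a(t) = 2. Mit d/dt von a(t) finden wir j(t) = 0. Aus der Gleichung für den Ruck j(t) = 0, setzen wir t = 3 ein und erhalten j = 0.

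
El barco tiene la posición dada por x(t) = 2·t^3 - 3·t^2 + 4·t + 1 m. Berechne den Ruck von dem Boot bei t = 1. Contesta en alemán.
Wir müssen unsere Gleichung für die Position x(t) = 2·t^3 - 3·t^2 + 4·t + 1 3-mal ableiten. Die Ableitung von der Position ergibt die Geschwindigkeit: v(t) = 6·t^2 - 6·t + 4. Mit d/dt von v(t) finden wir a(t) = 12·t - 6. Die Ableitung von der Beschleunigung ergibt den Ruck: j(t) = 12. Mit j(t) = 12 und Einsetzen von t = 1, finden wir j = 12.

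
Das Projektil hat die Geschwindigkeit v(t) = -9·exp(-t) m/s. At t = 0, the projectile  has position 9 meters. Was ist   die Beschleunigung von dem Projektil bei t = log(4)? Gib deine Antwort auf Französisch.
En partant de la vitesse v(t) = -9·exp(-t), nous prenons 1 dérivée. En prenant d/dt de v(t), nous trouvons a(t) = 9·exp(-t). En utilisant a(t) = 9·exp(-t) et en substituant t = log(4), nous trouvons a = 9/4.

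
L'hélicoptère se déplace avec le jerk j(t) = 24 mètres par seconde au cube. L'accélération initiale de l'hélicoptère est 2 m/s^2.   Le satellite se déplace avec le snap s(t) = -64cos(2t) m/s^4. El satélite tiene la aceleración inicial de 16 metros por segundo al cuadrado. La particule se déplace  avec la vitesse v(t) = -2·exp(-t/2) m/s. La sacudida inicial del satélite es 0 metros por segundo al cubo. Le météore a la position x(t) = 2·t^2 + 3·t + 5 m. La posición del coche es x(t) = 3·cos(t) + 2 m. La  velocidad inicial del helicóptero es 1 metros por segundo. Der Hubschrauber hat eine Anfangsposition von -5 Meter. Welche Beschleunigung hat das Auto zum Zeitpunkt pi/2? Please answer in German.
Um dies zu lösen, müssen wir 2 Ableitungen unserer Gleichung für die Position x(t) = 3·cos(t) + 2 nehmen. Mit d/dt von x(t) finden wir v(t) = -3·sin(t). Die Ableitung von der Geschwindigkeit ergibt die Beschleunigung: a(t) = -3·cos(t). Aus der Gleichung für die Beschleunigung a(t) = -3·cos(t), setzen wir t = pi/2 ein und erhalten a = 0.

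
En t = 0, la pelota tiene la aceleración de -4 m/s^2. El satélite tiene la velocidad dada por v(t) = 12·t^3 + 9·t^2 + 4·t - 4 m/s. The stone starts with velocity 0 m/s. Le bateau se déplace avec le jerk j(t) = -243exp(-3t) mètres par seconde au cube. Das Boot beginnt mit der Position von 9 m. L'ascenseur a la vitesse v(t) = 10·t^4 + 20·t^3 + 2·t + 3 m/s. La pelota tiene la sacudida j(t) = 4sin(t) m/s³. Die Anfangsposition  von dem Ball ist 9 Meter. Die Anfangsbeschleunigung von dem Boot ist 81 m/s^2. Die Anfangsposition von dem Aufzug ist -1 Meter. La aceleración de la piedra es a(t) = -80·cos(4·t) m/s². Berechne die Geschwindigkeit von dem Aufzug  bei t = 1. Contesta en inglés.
From the given velocity equation v(t) = 10·t^4 + 20·t^3 + 2·t + 3, we substitute t = 1 to get v = 35.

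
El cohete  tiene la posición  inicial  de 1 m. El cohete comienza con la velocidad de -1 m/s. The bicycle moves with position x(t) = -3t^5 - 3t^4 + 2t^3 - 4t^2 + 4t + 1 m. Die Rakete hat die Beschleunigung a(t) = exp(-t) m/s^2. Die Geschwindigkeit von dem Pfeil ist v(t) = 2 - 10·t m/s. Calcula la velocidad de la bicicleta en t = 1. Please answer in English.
To solve this, we need to take 1 derivative of our position equation x(t) = -3·t^5 - 3·t^4 + 2·t^3 - 4·t^2 + 4·t + 1. Differentiating position, we get velocity: v(t) = -15·t^4 - 12·t^3 + 6·t^2 - 8·t + 4. From the given velocity equation v(t) = -15·t^4 - 12·t^3 + 6·t^2 - 8·t + 4, we substitute t = 1 to get v = -25.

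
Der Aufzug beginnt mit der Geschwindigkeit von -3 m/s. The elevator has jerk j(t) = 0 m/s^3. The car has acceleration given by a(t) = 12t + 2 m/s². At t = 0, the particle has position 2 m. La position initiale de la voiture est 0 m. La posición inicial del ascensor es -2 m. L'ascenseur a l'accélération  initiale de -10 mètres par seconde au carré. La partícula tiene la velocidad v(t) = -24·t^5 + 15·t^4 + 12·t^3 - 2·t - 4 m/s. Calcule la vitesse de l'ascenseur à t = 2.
Pour résoudre ceci, nous devons prendre 2 primitives de notre équation du jerk j(t) = 0. La primitive du jerk, avec a(0) = -10, donne l'accélération: a(t) = -10. En intégrant l'accélération et en utilisant la condition initiale v(0) = -3, nous obtenons v(t) = -10·t - 3. En utilisant v(t) = -10·t - 3 et en substituant t = 2, nous trouvons v = -23.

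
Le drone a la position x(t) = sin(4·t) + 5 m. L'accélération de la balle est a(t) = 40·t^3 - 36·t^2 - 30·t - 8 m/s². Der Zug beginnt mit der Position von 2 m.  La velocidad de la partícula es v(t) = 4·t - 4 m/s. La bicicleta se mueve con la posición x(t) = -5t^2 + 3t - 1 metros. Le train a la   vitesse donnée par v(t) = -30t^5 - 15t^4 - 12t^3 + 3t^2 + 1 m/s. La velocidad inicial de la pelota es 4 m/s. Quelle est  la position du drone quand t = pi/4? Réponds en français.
De l'équation de la position x(t) = sin(4·t) + 5, nous substituons t = pi/4 pour obtenir x = 5.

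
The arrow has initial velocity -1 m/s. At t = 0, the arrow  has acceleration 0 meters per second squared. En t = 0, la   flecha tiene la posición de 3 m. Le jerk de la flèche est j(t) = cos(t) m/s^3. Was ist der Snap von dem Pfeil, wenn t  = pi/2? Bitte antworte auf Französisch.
Pour résoudre ceci, nous devons prendre 1 dérivée de notre équation du jerk j(t) = cos(t). En dérivant le jerk, nous obtenons le snap: s(t) = -sin(t). En utilisant s(t) = -sin(t) et en substituant t = pi/2, nous trouvons s = -1.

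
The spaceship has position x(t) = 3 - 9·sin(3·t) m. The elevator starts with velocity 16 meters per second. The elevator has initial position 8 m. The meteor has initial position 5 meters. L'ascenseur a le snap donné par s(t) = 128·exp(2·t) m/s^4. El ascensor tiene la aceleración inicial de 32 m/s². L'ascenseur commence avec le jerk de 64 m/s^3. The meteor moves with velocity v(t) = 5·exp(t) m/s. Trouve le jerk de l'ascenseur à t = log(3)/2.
En partant du snap s(t) = 128·exp(2·t), nous prenons 1 primitive. L'intégrale du snap, avec j(0) = 64, donne le jerk: j(t) = 64·exp(2·t). En utilisant j(t) = 64·exp(2·t) et en substituant t = log(3)/2, nous trouvons j = 192.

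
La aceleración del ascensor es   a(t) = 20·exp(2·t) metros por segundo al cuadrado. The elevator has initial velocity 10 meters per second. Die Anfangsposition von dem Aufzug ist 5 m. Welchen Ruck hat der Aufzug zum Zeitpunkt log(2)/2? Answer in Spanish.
Partiendo de la aceleración a(t) = 20·exp(2·t), tomamos 1 derivada. Tomando d/dt de a(t), encontramos j(t) = 40·exp(2·t). Usando j(t) = 40·exp(2·t) y sustituyendo t = log(2)/2, encontramos j = 80.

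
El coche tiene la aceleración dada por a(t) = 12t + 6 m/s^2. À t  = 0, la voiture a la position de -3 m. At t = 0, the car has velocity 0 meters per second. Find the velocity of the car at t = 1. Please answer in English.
We must find the antiderivative of our acceleration equation a(t) = 12·t + 6 1 time. The antiderivative of acceleration is velocity. Using v(0) = 0, we get v(t) = 6·t·(t + 1). Using v(t) = 6·t·(t + 1) and substituting t = 1, we find v = 12.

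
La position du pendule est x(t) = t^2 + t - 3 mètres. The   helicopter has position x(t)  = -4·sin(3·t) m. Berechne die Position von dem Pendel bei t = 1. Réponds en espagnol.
Tenemos la posición x(t) = t^2 + t - 3. Sustituyendo t = 1: x(1) = -1.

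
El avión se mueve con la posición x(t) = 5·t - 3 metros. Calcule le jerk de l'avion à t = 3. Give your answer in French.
En partant de la position x(t) = 5·t - 3, nous prenons 3 dérivées. En dérivant la position, nous obtenons la vitesse: v(t) = 5. La dérivée de la vitesse donne l'accélération: a(t) = 0. En prenant d/dt de a(t), nous trouvons j(t) = 0. Nous avons le jerk j(t) = 0. En substituant t = 3: j(3) = 0.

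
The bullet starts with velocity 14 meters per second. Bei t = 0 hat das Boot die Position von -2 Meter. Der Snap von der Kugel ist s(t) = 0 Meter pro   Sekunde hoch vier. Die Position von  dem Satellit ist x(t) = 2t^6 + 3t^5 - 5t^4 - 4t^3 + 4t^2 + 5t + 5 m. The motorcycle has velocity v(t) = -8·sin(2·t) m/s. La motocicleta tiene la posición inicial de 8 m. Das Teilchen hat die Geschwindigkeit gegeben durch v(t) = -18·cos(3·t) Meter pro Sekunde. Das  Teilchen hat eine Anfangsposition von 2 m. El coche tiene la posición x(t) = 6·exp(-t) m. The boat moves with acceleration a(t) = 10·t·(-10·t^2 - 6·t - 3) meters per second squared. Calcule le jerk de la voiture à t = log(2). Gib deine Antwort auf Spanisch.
Debemos derivar nuestra ecuación de la posición x(t) = 6·exp(-t) 3 veces. Tomando d/dt de x(t), encontramos v(t) = -6·exp(-t). La derivada de la velocidad da la aceleración: a(t) = 6·exp(-t). Tomando d/dt de a(t), encontramos j(t) = -6·exp(-t). Tenemos la sacudida j(t) = -6·exp(-t). Sustituyendo t = log(2): j(log(2)) = -3.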